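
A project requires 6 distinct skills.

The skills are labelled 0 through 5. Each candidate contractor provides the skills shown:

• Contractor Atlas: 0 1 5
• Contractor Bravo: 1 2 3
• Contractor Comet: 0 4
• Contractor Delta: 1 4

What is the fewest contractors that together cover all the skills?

Take {Atlas, Bravo, Delta}. Their union is {0, 1, 2, 3, 4, 5}, which is all 6 skills.
Only Bravo contains 2, so Bravo is forced; the remaining 3 skills need at least 2 more contractors (each remaining contractor adds at most 2) — so at least 3 contractors are needed, and 3 is optimal.

3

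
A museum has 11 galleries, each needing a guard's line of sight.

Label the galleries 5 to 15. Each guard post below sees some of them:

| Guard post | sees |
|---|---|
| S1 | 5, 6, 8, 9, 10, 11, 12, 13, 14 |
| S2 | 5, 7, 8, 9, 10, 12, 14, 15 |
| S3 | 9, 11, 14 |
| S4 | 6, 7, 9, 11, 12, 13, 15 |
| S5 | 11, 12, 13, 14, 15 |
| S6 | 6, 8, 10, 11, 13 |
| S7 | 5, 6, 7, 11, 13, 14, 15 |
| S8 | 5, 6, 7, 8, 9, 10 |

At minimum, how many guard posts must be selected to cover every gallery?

Take {S2, S6}. Their union is {5, 6, 7, 8, 9, 10, 11, 12, 13, 14, 15}, which is all 11 galleries.
No single guard post has all 11 galleries (the largest, S1, has 9), so 2 is optimal.

2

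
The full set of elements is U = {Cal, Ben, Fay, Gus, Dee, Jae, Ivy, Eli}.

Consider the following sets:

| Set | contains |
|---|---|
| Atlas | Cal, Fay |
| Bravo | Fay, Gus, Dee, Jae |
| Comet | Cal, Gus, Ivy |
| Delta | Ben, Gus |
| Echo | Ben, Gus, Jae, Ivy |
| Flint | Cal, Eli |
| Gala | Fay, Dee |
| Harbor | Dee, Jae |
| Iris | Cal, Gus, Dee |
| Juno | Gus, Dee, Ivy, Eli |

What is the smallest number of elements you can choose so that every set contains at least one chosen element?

3

H = {Cal, Gus, Dee} meets every set (each contains at least one member of H), and |H| = 3.
The sets Atlas, Delta, Harbor are pairwise disjoint, so any hitting set needs a separate element for each — at least 3. Hence 3 is optimal.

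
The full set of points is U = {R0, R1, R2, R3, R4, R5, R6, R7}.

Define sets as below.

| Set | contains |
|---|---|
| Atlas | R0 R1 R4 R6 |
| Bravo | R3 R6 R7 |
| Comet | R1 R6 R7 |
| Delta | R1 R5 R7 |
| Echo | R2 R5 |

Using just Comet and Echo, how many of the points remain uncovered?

Union of Comet, Echo = {R1, R2, R5, R6, R7}.
Not covered: R0, R3, R4 — 3 points.

3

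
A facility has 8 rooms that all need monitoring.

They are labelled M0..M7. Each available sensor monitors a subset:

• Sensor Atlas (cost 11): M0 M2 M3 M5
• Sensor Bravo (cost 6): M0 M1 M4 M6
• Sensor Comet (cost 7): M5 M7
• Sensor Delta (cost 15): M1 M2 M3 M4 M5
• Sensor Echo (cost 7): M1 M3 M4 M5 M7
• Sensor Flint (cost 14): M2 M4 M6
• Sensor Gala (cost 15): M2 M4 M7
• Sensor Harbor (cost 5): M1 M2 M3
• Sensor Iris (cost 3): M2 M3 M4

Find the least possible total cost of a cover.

Bravo, Comet, Iris together cover every room (Bravo ∪ Comet ∪ Iris = {M0, M1, M2, M3, M4, M5, M6, M7}); total cost 6 + 7 + 3 = 16.
No covering selection has total cost below 16.

16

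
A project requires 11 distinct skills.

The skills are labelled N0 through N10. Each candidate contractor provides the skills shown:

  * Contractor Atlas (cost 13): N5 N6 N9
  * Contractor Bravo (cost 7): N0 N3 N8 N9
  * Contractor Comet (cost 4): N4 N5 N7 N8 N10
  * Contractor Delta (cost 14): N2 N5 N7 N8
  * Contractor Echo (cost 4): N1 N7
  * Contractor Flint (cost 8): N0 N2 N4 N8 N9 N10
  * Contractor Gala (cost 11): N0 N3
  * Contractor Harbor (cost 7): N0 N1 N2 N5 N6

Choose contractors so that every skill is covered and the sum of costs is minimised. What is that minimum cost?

Bravo, Comet, Harbor together cover every skill (Bravo ∪ Comet ∪ Harbor = {N0, N1, N2, N3, N4, N5, N6, N7, N8, N9, N10}); total cost 7 + 4 + 7 = 18.
No covering selection has total cost below 18.

18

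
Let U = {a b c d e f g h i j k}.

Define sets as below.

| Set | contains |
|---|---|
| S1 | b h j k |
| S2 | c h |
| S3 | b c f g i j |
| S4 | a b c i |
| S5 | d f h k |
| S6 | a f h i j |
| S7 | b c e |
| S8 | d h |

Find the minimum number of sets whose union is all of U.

4

Take {S3, S4, S5, S7}. Their union is {a, b, c, d, e, f, g, h, i, j, k}, which is all 11 items.
No 3 of the 8 sets cover everything (all 56 combinations miss at least one item), so 4 is optimal.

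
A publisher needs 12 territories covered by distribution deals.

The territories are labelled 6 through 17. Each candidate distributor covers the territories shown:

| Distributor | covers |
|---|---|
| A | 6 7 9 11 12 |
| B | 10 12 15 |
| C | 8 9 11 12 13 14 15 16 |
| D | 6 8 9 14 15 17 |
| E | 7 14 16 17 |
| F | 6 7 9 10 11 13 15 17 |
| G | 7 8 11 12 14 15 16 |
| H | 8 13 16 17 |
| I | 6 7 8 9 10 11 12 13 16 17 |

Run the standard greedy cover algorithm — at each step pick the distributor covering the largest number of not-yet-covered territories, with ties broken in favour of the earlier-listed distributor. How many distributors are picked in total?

2

Greedy: pick I (covers 10 new) → pick C (covers 2 new). Total picks: 2.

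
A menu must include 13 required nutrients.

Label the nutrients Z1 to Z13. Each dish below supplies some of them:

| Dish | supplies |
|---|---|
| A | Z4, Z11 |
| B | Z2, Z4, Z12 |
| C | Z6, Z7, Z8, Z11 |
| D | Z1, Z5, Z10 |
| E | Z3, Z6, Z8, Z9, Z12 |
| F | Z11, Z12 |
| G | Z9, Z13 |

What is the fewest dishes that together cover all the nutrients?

5

B and C and D and E and G together: B ∪ C ∪ D ∪ E ∪ G = {Z1, Z2, Z3, Z4, Z5, Z6, Z7, Z8, Z9, Z10, Z11, Z12, Z13} — every nutrient is covered.
No 4 of the 7 dishes cover everything (all 35 combinations miss at least one nutrient), so 5 is optimal.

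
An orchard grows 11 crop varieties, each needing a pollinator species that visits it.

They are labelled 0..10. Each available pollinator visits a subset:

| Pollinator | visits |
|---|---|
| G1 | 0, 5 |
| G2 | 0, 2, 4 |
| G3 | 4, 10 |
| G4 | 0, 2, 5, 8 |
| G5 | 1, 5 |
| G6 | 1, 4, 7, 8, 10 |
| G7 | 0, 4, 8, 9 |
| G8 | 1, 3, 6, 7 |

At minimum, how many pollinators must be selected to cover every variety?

Take {G3, G4, G7, G8}. Their union is {0, 1, 2, 3, 4, 5, 6, 7, 8, 9, 10}, which is all 11 varieties.
No 3 of the 8 pollinators cover everything (all 56 combinations miss at least one variety), so 4 is optimal.

4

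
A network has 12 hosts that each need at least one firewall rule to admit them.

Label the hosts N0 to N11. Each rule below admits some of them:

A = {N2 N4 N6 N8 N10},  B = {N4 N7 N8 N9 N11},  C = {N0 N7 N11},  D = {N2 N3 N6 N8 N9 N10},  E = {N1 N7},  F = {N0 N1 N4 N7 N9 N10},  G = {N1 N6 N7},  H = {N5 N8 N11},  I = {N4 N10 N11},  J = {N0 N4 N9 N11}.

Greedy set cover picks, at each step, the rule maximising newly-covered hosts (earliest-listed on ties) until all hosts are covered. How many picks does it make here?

3

Greedy: pick D (covers 6 new) → pick F (covers 4 new) → pick H (covers 2 new). Total picks: 3.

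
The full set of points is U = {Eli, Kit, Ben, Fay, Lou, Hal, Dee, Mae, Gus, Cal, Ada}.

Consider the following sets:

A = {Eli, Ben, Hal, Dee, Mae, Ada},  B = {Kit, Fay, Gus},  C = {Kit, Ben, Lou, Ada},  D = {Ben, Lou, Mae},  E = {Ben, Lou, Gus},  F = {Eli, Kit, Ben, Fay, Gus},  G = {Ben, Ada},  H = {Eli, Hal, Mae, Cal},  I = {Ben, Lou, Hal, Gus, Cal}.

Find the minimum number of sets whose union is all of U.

Take {A, F, I}. Their union is {Eli, Kit, Ben, Fay, Lou, Hal, Dee, Mae, Gus, Cal, Ada}, which is all 11 points.
Only A contains Dee, so A is forced; the remaining 5 points need at least 2 more sets (each remaining set adds at most 3) — so at least 3 sets are needed, and 3 is optimal.

3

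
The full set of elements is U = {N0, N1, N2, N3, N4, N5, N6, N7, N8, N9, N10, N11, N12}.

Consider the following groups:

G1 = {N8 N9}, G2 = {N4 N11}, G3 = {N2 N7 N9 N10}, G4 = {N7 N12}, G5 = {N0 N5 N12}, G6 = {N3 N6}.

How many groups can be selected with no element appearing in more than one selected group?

4

G2, G3, G5, G6 are pairwise disjoint (G2={N4,N11}; G3={N2,N7,N9,N10}; G5={N0,N5,N12}; G6={N3,N6}).
Every remaining group overlaps one of these, and no 5 of the listed groups are pairwise disjoint, so 4 is the maximum.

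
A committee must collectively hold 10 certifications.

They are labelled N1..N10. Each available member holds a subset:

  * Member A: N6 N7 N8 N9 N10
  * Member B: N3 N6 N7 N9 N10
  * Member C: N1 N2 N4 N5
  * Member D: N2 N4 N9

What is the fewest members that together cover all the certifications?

Take {A, B, C}. Their union is {N1, N2, N3, N4, N5, N6, N7, N8, N9, N10}, which is all 10 certifications.
Only C contains N1, so C is forced; the remaining 6 certifications need at least 2 more members (each remaining member adds at most 5) — so at least 3 members are needed, and 3 is optimal.

3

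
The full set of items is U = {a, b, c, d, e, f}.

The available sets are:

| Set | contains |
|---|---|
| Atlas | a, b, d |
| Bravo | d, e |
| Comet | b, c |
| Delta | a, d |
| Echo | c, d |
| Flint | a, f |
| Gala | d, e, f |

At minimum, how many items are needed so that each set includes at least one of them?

H = {a, c, e} meets every set (each contains at least one member of H), and |H| = 3.
The sets Bravo, Comet, Flint are pairwise disjoint, so any hitting set needs a separate item for each — at least 3. Hence 3 is optimal.

3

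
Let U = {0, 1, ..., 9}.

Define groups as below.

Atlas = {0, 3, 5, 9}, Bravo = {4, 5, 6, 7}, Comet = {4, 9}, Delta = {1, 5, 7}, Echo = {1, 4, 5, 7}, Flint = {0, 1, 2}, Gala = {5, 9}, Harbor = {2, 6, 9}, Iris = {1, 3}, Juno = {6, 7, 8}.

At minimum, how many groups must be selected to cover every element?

4

Take {Atlas, Comet, Flint, Juno}. Their union is {0, 1, 2, 3, 4, 5, 6, 7, 8, 9}, which is all 10 elements.
No 3 of the 10 groups cover everything (all 120 combinations miss at least one element), so 4 is optimal.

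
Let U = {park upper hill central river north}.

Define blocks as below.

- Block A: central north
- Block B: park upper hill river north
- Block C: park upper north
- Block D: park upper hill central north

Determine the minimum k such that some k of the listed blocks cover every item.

A and B together: A ∪ B = {park, upper, hill, central, river, north} — every item is covered.
No single block has all 6 items (the largest, B, has 5), so 2 is optimal.

2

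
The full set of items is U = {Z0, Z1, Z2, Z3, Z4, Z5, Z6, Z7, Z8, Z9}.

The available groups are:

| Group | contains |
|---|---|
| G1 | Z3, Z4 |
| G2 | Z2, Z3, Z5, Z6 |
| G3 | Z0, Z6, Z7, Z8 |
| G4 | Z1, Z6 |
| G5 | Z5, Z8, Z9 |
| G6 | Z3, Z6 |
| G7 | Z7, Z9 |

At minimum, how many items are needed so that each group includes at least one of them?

3

Take H = {Z4, Z6, Z9}. Each listed group contains at least one of these, so H is a hitting set of size 3.
The groups G1, G4, G5 are pairwise disjoint, so any hitting set needs a separate item for each — at least 3. Hence 3 is optimal.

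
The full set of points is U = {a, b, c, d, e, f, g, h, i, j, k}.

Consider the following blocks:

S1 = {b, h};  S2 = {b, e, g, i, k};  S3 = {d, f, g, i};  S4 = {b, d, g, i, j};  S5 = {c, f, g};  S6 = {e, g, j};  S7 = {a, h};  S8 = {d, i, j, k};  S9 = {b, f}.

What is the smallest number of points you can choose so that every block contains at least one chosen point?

4

The 4 points {a, b, g, j} hit every block.
No choice of 3 points meets every block, so 4 is the minimum.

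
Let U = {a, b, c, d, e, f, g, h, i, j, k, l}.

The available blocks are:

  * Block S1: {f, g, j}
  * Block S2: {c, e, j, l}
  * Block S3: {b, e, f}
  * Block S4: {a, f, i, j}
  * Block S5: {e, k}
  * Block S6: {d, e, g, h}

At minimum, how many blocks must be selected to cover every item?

5

S2 and S3 and S4 and S5 and S6 together: S2 ∪ S3 ∪ S4 ∪ S5 ∪ S6 = {a, b, c, d, e, f, g, h, i, j, k, l} — every item is covered.
No 4 of the 6 blocks cover everything (all 15 combinations miss at least one item), so 5 is optimal.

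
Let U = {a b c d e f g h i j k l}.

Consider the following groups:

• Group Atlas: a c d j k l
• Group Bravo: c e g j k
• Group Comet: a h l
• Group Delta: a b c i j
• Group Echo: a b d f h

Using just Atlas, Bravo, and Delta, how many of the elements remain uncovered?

2

Union of Atlas, Bravo, Delta = {a, b, c, d, e, g, i, j, k, l}.
Not covered: f, h — 2 elements.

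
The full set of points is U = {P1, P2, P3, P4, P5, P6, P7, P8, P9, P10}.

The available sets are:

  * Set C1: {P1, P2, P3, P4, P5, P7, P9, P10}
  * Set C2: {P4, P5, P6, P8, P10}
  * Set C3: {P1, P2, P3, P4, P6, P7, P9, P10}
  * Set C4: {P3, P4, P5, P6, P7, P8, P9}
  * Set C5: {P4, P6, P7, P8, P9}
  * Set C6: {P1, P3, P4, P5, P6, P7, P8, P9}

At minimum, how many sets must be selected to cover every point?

2

Take {C3, C6}. Their union is {P1, P2, P3, P4, P5, P6, P7, P8, P9, P10}, which is all 10 points.
No single set has all 10 points (the largest, C1, has 8), so 2 is optimal.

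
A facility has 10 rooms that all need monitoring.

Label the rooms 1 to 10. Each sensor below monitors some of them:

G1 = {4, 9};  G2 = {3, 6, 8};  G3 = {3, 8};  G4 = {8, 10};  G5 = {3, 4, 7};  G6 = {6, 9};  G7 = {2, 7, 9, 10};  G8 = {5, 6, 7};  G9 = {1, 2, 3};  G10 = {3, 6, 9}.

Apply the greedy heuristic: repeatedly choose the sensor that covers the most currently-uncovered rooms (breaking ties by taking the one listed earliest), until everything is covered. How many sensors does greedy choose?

5

Greedy: pick G7 (covers 4 new) → pick G2 (covers 3 new) → pick G1 (covers 1 new) → pick G8 (covers 1 new) → pick G9 (covers 1 new). Total picks: 5.
(The true minimum cover uses only 4 sensors, so greedy is not optimal here.)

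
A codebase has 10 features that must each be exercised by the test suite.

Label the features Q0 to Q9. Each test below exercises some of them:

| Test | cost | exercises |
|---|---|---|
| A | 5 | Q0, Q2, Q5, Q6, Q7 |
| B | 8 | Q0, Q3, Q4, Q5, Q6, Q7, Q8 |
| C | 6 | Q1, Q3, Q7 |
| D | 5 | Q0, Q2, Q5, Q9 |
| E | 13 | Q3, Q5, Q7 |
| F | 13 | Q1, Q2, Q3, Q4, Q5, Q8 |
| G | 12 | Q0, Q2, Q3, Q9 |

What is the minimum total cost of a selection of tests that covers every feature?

B, C, D together cover every feature (B ∪ C ∪ D = {Q0, Q1, Q2, Q3, Q4, Q5, Q6, Q7, Q8, Q9}); total cost 8 + 6 + 5 = 19.
The greedy pick A, B, D, C costs 24; no covering selection beats 19.

19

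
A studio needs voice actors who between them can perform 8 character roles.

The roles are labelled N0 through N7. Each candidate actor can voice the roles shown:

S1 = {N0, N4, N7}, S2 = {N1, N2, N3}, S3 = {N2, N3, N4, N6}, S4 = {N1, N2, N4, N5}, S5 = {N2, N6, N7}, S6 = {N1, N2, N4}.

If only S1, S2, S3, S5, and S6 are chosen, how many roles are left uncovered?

Union of S1, S2, S3, S5, S6 = {N0, N1, N2, N3, N4, N6, N7}.
Not covered: N5 — 1 role.

1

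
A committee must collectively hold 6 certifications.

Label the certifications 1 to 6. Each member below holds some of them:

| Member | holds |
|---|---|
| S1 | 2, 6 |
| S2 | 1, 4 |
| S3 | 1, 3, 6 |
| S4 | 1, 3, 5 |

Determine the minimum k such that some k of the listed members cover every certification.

Take {S1, S2, S4}. Their union is {1, 2, 3, 4, 5, 6}, which is all 6 certifications.
Only S1 contains 2, so S1 is forced; the remaining 4 certifications need at least 2 more members (each remaining member adds at most 3) — so at least 3 members are needed, and 3 is optimal.

3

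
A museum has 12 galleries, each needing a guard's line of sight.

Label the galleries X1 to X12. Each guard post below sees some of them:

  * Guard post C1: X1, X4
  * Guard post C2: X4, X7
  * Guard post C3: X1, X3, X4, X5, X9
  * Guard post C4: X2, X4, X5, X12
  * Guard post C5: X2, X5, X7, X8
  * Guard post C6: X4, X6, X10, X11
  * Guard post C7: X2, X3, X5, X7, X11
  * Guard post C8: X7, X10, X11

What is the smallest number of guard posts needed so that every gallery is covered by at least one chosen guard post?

C3 and C4 and C5 and C6 together: C3 ∪ C4 ∪ C5 ∪ C6 = {X1, X2, X3, X4, X5, X6, X7, X8, X9, X10, X11, X12} — every gallery is covered.
Only C3 contains X9, so C3 is forced; the remaining 7 galleries need at least 3 more guard posts (each remaining guard post adds at most 3) — so at least 4 guard posts are needed, and 4 is optimal.

4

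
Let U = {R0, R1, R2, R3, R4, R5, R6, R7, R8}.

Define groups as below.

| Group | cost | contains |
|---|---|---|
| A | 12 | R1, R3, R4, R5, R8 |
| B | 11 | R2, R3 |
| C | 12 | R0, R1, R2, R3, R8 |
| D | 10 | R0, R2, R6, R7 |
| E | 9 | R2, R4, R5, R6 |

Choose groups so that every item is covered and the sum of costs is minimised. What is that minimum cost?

A, D together cover every item (A ∪ D = {R0, R1, R2, R3, R4, R5, R6, R7, R8}); total cost 12 + 10 = 22.
The greedy pick E, C, D costs 31; no covering selection beats 22.

22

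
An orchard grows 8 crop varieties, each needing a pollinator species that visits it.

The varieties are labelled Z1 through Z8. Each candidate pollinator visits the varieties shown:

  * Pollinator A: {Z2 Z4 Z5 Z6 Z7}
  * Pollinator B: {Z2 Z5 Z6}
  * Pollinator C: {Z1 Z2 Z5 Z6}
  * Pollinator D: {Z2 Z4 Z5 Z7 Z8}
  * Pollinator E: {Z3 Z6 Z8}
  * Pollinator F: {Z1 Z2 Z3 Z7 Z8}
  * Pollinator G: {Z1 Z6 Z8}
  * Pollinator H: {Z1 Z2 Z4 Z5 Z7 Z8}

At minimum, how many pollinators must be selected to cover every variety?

2

E and H together: E ∪ H = {Z1, Z2, Z3, Z4, Z5, Z6, Z7, Z8} — every variety is covered.
No single pollinator has all 8 varieties (the largest, H, has 6), so 2 is optimal.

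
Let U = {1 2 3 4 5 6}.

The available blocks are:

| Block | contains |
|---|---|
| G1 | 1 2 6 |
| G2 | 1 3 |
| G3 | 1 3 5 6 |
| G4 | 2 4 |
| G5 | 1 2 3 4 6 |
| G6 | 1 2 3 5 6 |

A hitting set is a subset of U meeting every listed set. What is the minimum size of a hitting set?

2

H = {2, 3} meets every block (each contains at least one member of H), and |H| = 2.
The blocks G3, G4 are pairwise disjoint, so any hitting set needs a separate point for each — at least 2. Hence 2 is optimal.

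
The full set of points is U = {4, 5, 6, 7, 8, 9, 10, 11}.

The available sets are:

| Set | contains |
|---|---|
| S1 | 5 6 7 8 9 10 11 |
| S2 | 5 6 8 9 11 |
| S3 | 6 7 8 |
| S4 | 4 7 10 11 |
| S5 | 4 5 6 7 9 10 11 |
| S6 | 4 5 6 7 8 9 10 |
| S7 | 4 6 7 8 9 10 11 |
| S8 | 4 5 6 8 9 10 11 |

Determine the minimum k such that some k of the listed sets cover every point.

2

S1 and S5 together: S1 ∪ S5 = {4, 5, 6, 7, 8, 9, 10, 11} — every point is covered.
No single set has all 8 points (the largest, S1, has 7), so 2 is optimal.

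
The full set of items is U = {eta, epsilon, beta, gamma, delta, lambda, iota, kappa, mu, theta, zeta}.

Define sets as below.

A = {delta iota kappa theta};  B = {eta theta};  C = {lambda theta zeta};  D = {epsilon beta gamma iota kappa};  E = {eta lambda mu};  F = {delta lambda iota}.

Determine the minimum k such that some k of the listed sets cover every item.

A, C, D, and E cover everything between them: the union {eta, epsilon, beta, gamma, delta, lambda, iota, kappa, mu, theta, zeta} is all of U.
No 3 of the 6 sets cover everything (all 20 combinations miss at least one item), so 4 is optimal.

4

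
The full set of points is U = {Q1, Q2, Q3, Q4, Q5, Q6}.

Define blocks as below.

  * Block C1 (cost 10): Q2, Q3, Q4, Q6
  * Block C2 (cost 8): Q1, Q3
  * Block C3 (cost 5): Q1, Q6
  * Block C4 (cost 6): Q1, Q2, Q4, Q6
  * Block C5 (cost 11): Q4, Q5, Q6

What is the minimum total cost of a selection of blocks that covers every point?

25

C2, C4, C5 together cover every point (C2 ∪ C4 ∪ C5 = {Q1, Q2, Q3, Q4, Q5, Q6}); total cost 8 + 6 + 11 = 25.
No covering selection has total cost below 25.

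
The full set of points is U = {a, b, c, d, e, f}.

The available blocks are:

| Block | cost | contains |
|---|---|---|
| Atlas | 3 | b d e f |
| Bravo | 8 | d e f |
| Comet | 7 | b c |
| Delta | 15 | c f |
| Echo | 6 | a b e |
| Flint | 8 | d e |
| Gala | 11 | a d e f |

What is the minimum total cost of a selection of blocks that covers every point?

Atlas, Comet, Echo together cover every point (Atlas ∪ Comet ∪ Echo = {a, b, c, d, e, f}); total cost 3 + 7 + 6 = 16.
No covering selection has total cost below 16.

16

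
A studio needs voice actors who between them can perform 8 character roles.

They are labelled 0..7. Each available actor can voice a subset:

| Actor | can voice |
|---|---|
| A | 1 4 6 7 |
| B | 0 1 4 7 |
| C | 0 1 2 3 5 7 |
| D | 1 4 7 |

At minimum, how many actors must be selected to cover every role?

2

A and C together: A ∪ C = {0, 1, 2, 3, 4, 5, 6, 7} — every role is covered.
No single actor has all 8 roles (the largest, C, has 6), so 2 is optimal.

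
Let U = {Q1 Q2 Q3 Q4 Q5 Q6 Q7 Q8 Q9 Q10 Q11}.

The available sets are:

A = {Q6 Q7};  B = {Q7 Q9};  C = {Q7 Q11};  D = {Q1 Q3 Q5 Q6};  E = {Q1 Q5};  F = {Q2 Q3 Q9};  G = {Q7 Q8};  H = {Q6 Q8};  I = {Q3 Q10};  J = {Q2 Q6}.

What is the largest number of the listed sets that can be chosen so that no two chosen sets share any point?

C, E, F, H are pairwise disjoint (C={Q7,Q11}; E={Q1,Q5}; F={Q2,Q3,Q9}; H={Q6,Q8}).
Every remaining set overlaps one of these, and no 5 of the listed sets are pairwise disjoint, so 4 is the maximum.

4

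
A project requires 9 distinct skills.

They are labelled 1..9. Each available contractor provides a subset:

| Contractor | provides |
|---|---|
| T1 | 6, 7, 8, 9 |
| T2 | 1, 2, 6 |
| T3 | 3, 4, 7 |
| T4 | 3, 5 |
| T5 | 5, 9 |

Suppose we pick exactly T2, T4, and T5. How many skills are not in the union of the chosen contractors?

3

Union of T2, T4, T5 = {1, 2, 3, 5, 6, 9}.
Not covered: 4, 7, 8 — 3 skills.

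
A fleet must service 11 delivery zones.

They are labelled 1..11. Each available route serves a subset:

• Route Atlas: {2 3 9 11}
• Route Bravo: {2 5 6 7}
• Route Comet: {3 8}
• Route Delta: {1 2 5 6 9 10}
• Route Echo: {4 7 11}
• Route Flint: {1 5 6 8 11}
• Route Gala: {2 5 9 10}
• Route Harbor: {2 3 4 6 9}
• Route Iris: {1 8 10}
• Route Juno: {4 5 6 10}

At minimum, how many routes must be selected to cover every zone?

3

Take {Comet, Delta, Echo}. Their union is {1, 2, 3, 4, 5, 6, 7, 8, 9, 10, 11}, which is all 11 zones.
No 2 of the 10 routes cover everything (all 45 combinations miss at least one zone), so 3 is optimal.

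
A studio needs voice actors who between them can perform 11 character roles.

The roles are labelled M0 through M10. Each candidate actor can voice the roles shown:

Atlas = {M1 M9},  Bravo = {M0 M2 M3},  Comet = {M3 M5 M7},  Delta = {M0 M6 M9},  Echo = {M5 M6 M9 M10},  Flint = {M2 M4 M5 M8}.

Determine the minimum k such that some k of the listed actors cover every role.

Take {Atlas, Comet, Delta, Echo, Flint}. Their union is {M0, M1, M2, M3, M4, M5, M6, M7, M8, M9, M10}, which is all 11 roles.
No 4 of the 6 actors cover everything (all 15 combinations miss at least one role), so 5 is optimal.

5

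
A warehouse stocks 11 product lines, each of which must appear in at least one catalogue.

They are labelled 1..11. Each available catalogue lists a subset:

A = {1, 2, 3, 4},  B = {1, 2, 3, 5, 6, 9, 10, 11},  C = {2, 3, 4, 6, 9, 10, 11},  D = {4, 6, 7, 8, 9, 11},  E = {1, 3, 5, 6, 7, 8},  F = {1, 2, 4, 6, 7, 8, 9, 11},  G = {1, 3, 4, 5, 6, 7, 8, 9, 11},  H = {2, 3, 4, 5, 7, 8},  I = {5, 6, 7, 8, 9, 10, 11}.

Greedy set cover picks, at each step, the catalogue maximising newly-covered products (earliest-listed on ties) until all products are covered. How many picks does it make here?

Greedy: pick G (covers 9 new) → pick B (covers 2 new). Total picks: 2.

2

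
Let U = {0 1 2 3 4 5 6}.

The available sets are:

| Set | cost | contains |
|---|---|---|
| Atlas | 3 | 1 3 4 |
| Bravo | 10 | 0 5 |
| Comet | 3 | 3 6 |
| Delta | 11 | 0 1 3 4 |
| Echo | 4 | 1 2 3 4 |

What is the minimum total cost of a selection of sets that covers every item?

Bravo, Comet, Echo together cover every item (Bravo ∪ Comet ∪ Echo = {0, 1, 2, 3, 4, 5, 6}); total cost 10 + 3 + 4 = 17.
The greedy pick Atlas, Comet, Echo, Bravo costs 20; no covering selection beats 17.

17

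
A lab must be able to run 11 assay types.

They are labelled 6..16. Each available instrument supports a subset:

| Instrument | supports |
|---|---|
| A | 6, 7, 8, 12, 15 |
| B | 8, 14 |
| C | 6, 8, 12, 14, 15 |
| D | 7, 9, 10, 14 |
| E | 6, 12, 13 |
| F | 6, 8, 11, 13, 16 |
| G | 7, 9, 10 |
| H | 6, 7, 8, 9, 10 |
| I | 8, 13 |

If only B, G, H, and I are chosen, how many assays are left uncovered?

4

Union of B, G, H, I = {6, 7, 8, 9, 10, 13, 14}.
Not covered: 11, 12, 15, 16 — 4 assays.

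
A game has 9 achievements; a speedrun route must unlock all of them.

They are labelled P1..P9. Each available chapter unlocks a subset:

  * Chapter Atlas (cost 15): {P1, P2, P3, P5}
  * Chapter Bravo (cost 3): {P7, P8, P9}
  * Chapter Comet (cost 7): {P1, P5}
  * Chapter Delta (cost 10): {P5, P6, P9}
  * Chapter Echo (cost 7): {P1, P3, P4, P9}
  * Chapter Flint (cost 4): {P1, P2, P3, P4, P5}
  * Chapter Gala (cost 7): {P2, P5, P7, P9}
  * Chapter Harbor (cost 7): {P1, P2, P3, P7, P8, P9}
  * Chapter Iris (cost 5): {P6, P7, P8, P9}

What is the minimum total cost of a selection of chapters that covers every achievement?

Flint, Iris together cover every achievement (Flint ∪ Iris = {P1, P2, P3, P4, P5, P6, P7, P8, P9}); total cost 4 + 5 = 9.
The greedy pick Flint, Bravo, Iris costs 12; no covering selection beats 9.

9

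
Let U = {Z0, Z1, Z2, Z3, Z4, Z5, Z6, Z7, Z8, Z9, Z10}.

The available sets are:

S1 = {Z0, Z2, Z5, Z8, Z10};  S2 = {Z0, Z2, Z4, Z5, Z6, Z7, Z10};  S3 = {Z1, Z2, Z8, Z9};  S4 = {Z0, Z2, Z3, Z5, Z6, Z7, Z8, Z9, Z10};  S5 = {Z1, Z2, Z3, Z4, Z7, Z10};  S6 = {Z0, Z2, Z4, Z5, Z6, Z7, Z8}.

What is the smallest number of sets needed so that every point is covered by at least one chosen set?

2

S4 and S5 cover everything between them: the union {Z0, Z1, Z2, Z3, Z4, Z5, Z6, Z7, Z8, Z9, Z10} is all of U.
No single set has all 11 points (the largest, S4, has 9), so 2 is optimal.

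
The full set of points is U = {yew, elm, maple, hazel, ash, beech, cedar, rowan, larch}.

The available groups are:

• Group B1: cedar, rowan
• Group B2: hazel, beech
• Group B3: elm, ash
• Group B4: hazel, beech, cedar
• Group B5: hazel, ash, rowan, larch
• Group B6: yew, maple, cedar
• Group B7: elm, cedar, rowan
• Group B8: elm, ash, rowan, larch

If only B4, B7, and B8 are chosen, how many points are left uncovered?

2

Union of B4, B7, B8 = {elm, hazel, ash, beech, cedar, rowan, larch}.
Not covered: yew, maple — 2 points.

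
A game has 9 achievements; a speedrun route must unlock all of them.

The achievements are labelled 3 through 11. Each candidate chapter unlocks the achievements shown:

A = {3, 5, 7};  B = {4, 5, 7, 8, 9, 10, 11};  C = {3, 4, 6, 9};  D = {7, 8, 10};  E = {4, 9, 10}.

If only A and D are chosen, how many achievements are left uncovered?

4

Union of A, D = {3, 5, 7, 8, 10}.
Not covered: 4, 6, 9, 11 — 4 achievements.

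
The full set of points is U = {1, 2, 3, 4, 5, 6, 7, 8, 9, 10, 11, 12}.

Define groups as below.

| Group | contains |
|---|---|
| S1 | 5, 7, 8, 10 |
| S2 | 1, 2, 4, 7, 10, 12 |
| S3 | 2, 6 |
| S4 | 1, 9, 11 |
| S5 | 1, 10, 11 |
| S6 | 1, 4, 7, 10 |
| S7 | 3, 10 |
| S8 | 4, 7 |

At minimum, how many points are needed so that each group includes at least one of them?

H = {6, 7, 9, 10} meets every group (each contains at least one member of H), and |H| = 4.
The groups S3, S4, S7, S8 are pairwise disjoint, so any hitting set needs a separate point for each — at least 4. Hence 4 is optimal.

4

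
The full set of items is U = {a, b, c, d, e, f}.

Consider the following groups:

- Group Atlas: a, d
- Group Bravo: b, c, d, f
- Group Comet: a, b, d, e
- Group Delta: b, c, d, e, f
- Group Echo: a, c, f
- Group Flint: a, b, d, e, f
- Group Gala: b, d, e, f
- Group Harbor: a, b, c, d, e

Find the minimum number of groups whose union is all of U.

2

Take {Gala, Harbor}. Their union is {a, b, c, d, e, f}, which is all 6 items.
No single group has all 6 items (the largest, Delta, has 5), so 2 is optimal.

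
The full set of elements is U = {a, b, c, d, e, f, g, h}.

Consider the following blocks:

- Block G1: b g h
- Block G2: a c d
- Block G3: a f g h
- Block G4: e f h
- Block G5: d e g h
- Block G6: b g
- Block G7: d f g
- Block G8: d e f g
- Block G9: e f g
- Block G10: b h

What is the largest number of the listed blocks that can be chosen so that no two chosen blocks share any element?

3

G2, G4, G6 are pairwise disjoint (G2={a,c,d}; G4={e,f,h}; G6={b,g}).
Every remaining block overlaps one of these, and no 4 of the listed blocks are pairwise disjoint, so 3 is the maximum.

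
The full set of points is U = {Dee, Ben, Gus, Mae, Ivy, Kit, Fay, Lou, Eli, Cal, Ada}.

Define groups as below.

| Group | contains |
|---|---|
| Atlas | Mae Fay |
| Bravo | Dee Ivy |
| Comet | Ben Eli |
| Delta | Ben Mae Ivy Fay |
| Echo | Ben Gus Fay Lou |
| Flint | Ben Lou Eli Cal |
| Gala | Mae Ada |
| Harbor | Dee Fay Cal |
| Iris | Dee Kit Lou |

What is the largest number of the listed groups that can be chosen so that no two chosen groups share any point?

3

Atlas, Bravo, Comet are pairwise disjoint (Atlas={Mae,Fay}; Bravo={Dee,Ivy}; Comet={Ben,Eli}).
Every remaining group overlaps one of these, and no 4 of the listed groups are pairwise disjoint, so 3 is the maximum.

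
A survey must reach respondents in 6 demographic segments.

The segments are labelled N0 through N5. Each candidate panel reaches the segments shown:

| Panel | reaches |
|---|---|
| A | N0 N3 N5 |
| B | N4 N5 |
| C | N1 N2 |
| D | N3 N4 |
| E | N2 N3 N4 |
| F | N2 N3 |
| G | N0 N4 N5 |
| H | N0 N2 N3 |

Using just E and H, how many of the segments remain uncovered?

2

Union of E, H = {N0, N2, N3, N4}.
Not covered: N1, N5 — 2 segments.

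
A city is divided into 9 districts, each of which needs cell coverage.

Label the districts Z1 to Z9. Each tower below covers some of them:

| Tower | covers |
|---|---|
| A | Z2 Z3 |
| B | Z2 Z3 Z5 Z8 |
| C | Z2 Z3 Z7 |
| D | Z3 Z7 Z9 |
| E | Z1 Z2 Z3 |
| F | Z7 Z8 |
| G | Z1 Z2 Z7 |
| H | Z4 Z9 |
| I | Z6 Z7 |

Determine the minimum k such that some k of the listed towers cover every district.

Take {B, G, H, I}. Their union is {Z1, Z2, Z3, Z4, Z5, Z6, Z7, Z8, Z9}, which is all 9 districts.
Only B contains Z5, so B is forced; the remaining 5 districts need at least 3 more towers (each remaining tower adds at most 2) — so at least 4 towers are needed, and 4 is optimal.

4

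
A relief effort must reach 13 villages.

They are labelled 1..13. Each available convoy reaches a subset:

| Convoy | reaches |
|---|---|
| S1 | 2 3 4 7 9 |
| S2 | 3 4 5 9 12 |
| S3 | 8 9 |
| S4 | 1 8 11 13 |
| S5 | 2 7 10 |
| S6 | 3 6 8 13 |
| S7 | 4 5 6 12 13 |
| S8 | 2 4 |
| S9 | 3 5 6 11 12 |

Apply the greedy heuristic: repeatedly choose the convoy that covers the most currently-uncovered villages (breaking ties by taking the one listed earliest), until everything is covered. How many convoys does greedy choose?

Greedy: pick S1 (covers 5 new) → pick S4 (covers 4 new) → pick S7 (covers 3 new) → pick S5 (covers 1 new). Total picks: 4.

4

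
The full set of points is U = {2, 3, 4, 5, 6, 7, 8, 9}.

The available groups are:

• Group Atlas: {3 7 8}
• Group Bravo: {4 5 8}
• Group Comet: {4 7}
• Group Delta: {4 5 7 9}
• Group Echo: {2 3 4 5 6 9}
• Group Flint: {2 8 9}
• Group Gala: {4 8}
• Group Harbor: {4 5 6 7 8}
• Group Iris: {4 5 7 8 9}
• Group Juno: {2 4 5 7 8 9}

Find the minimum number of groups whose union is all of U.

2

Take {Atlas, Echo}. Their union is {2, 3, 4, 5, 6, 7, 8, 9}, which is all 8 points.
No single group has all 8 points (the largest, Echo, has 6), so 2 is optimal.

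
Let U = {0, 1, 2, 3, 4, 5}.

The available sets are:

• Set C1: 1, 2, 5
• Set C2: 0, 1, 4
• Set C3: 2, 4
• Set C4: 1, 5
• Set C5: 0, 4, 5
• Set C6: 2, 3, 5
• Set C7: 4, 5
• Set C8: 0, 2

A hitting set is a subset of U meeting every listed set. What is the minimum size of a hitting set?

H = {1, 2, 5} meets every set (each contains at least one member of H), and |H| = 3.
No choice of 2 items meets every set, so 3 is the minimum.

3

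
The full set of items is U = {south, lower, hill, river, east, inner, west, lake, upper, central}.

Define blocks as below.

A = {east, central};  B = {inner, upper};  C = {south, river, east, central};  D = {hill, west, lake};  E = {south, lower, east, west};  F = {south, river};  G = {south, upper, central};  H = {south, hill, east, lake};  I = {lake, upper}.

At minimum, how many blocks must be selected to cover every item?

B, C, E, and H cover everything between them: the union {south, lower, hill, river, east, inner, west, lake, upper, central} is all of U.
Only E contains lower, so E is forced; the remaining 6 items need at least 3 more blocks (each remaining block adds at most 2) — so at least 4 blocks are needed, and 4 is optimal.

4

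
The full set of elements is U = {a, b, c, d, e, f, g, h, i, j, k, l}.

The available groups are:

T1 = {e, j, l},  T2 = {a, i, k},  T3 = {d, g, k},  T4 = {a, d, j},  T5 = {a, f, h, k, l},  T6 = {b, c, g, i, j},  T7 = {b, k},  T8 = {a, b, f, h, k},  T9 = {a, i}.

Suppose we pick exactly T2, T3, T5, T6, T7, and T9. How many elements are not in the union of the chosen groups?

1

Union of T2, T3, T5, T6, T7, T9 = {a, b, c, d, f, g, h, i, j, k, l}.
Not covered: e — 1 element.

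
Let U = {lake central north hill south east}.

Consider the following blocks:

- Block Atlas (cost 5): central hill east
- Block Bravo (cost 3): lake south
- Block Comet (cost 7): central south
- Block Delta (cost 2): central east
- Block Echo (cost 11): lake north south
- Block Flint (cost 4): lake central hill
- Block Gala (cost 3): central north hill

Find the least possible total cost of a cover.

8

Bravo, Delta, Gala together cover every item (Bravo ∪ Delta ∪ Gala = {lake, central, north, hill, south, east}); total cost 3 + 2 + 3 = 8.
No covering selection has total cost below 8.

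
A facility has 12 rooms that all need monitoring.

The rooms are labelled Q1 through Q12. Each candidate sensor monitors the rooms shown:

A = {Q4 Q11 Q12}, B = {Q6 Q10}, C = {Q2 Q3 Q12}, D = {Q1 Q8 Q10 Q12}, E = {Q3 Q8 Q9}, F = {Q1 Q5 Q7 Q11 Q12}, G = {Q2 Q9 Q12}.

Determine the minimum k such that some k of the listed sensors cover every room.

5

Take {A, B, C, E, F}. Their union is {Q1, Q2, Q3, Q4, Q5, Q6, Q7, Q8, Q9, Q10, Q11, Q12}, which is all 12 rooms.
No 4 of the 7 sensors cover everything (all 35 combinations miss at least one room), so 5 is optimal.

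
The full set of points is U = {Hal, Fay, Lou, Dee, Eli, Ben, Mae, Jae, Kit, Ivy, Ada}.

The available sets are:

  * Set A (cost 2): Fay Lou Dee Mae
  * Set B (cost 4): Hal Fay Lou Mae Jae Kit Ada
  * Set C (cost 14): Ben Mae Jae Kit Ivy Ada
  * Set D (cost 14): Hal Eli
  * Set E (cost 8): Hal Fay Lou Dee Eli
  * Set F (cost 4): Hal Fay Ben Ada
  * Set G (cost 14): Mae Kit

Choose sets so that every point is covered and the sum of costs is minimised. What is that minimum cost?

22

C, E together cover every point (C ∪ E = {Hal, Fay, Lou, Dee, Eli, Ben, Mae, Jae, Kit, Ivy, Ada}); total cost 14 + 8 = 22.
The greedy pick A, B, F, E, C costs 32; no covering selection beats 22.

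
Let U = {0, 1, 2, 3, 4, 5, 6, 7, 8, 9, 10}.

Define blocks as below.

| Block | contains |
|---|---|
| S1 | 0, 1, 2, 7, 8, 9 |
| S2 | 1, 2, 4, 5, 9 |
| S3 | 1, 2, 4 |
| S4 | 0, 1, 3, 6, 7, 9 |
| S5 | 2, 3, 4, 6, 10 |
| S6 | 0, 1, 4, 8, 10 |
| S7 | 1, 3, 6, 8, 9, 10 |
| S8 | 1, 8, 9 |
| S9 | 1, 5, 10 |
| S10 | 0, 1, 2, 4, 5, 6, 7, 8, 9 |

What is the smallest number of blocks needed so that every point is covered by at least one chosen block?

2

S5 and S10 cover everything between them: the union {0, 1, 2, 3, 4, 5, 6, 7, 8, 9, 10} is all of U.
No single block has all 11 points (the largest, S10, has 9), so 2 is optimal.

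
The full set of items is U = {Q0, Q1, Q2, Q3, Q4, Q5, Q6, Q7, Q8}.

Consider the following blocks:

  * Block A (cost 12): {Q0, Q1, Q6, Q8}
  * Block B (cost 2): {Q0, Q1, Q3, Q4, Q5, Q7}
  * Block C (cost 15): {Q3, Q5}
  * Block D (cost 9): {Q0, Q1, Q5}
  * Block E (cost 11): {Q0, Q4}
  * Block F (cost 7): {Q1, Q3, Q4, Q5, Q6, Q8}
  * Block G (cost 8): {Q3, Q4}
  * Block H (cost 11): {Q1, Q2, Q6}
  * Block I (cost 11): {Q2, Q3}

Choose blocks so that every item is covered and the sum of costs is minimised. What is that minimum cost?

B, F, I together cover every item (B ∪ F ∪ I = {Q0, Q1, Q2, Q3, Q4, Q5, Q6, Q7, Q8}); total cost 2 + 7 + 11 = 20.
No covering selection has total cost below 20.

20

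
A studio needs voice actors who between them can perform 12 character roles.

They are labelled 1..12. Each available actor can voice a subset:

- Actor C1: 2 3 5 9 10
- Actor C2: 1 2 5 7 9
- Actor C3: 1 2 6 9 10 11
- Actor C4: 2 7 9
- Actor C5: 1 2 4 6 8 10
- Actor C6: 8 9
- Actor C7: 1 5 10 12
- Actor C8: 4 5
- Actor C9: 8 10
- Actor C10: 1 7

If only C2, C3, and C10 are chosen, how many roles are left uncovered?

4

Union of C2, C3, C10 = {1, 2, 5, 6, 7, 9, 10, 11}.
Not covered: 3, 4, 8, 12 — 4 roles.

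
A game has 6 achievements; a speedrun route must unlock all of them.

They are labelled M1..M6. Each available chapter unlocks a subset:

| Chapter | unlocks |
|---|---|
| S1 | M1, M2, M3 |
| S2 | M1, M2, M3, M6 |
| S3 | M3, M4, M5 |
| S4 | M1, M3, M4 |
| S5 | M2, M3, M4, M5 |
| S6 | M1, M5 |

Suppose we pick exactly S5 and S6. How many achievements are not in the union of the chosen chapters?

1

Union of S5, S6 = {M1, M2, M3, M4, M5}.
Not covered: M6 — 1 achievement.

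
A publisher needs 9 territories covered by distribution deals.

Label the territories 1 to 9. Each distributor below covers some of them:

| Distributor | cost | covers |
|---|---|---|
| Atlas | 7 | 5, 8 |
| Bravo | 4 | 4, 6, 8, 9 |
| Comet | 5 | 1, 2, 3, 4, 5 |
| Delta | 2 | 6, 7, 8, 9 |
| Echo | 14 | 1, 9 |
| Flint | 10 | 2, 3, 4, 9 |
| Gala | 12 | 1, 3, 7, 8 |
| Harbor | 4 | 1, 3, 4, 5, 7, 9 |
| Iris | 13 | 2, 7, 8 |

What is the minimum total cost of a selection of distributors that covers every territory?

7

Comet, Delta together cover every territory (Comet ∪ Delta = {1, 2, 3, 4, 5, 6, 7, 8, 9}); total cost 5 + 2 = 7.
No covering selection has total cost below 7.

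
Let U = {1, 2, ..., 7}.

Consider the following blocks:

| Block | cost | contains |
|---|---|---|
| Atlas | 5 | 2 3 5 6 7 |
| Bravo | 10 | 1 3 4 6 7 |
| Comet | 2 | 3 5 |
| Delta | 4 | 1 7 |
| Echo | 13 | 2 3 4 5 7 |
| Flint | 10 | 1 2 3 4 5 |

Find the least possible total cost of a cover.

15

Atlas, Bravo together cover every item (Atlas ∪ Bravo = {1, 2, 3, 4, 5, 6, 7}); total cost 5 + 10 = 15.
The greedy pick Atlas, Delta, Bravo costs 19; no covering selection beats 15.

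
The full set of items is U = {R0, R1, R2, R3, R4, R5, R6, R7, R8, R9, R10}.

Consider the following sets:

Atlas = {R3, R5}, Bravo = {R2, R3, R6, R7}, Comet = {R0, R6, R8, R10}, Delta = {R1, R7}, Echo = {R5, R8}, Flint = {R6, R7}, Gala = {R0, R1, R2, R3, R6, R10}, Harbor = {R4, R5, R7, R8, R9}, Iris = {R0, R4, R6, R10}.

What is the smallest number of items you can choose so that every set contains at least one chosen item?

3

The 3 items {R5, R6, R7} hit every set.
The sets Atlas, Delta, Iris are pairwise disjoint, so any hitting set needs a separate item for each — at least 3. Hence 3 is optimal.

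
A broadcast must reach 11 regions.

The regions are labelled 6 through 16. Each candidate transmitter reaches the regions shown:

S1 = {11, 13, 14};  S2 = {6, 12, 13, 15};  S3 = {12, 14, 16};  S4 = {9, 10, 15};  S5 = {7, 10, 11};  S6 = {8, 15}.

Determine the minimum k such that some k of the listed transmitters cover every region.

5

S2 and S3 and S4 and S5 and S6 together: S2 ∪ S3 ∪ S4 ∪ S5 ∪ S6 = {6, 7, 8, 9, 10, 11, 12, 13, 14, 15, 16} — every region is covered.
No 4 of the 6 transmitters cover everything (all 15 combinations miss at least one region), so 5 is optimal.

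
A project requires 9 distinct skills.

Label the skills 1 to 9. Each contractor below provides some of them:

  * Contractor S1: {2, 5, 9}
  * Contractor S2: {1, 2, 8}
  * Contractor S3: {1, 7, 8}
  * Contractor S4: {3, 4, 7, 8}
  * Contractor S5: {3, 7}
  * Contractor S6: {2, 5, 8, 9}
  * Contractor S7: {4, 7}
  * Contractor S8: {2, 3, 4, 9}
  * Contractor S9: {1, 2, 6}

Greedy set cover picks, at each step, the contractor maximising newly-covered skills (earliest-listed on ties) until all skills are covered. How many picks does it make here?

3

Greedy: pick S4 (covers 4 new) → pick S1 (covers 3 new) → pick S9 (covers 2 new). Total picks: 3.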